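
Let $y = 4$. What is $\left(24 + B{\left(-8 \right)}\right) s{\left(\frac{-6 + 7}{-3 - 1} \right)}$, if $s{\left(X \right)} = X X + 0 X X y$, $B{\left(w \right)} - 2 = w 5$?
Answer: $- \frac{7}{8} \approx -0.875$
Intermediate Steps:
$B{\left(w \right)} = 2 + 5 w$ ($B{\left(w \right)} = 2 + w 5 = 2 + 5 w$)
$s{\left(X \right)} = X^{2}$ ($s{\left(X \right)} = X X + 0 X X 4 = X^{2} + 0 X 4 = X^{2} + 0 \cdot 4 = X^{2} + 0 = X^{2}$)
$\left(24 + B{\left(-8 \right)}\right) s{\left(\frac{-6 + 7}{-3 - 1} \right)} = \left(24 + \left(2 + 5 \left(-8\right)\right)\right) \left(\frac{-6 + 7}{-3 - 1}\right)^{2} = \left(24 + \left(2 - 40\right)\right) \left(1 \frac{1}{-4}\right)^{2} = \left(24 - 38\right) \left(1 \left(- \frac{1}{4}\right)\right)^{2} = - 14 \left(- \frac{1}{4}\right)^{2} = \left(-14\right) \frac{1}{16} = - \frac{7}{8}$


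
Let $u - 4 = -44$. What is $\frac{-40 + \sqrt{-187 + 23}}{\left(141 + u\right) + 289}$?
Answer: $- \frac{4}{39} + \frac{i \sqrt{41}}{195} \approx -0.10256 + 0.032837 i$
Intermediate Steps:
$u = -40$ ($u = 4 - 44 = -40$)
$\frac{-40 + \sqrt{-187 + 23}}{\left(141 + u\right) + 289} = \frac{-40 + \sqrt{-187 + 23}}{\left(141 - 40\right) + 289} = \frac{-40 + \sqrt{-164}}{101 + 289} = \frac{-40 + 2 i \sqrt{41}}{390} = \left(-40 + 2 i \sqrt{41}\right) \frac{1}{390} = - \frac{4}{39} + \frac{i \sqrt{41}}{195}$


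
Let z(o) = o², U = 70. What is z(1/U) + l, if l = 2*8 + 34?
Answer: 245001/4900 ≈ 50.000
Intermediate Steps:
l = 50 (l = 16 + 34 = 50)
z(1/U) + l = (1/70)² + 50 = 1/4900 + 50 = 245001/4900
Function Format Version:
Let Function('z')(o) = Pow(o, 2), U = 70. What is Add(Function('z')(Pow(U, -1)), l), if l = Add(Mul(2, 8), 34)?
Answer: Rational(245001, 4900) ≈ 50.000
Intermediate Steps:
l = 50 (l = Add(16, 34) = 50)
Add(Function('z')(Pow(U, -1)), l) = Add(Pow(Pow(70, -1), 2), 50) = Add(Pow(Rational(1, 70), 2), 50) = Add(Rational(1, 4900), 50) = Rational(245001, 4900)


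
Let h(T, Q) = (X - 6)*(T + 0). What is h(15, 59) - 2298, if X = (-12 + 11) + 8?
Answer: -2283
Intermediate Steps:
X = 7 (X = -1 + 8 = 7)
h(T, Q) = T (h(T, Q) = (7 - 6)*(T + 0) = 1*T = T)
h(15, 59) - 2298 = 15 - 2298 = -2283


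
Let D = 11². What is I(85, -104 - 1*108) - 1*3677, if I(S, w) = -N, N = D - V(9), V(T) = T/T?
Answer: -3797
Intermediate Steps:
D = 121
V(T) = 1
N = 120 (N = 121 - 1*1 = 121 - 1 = 120)
I(S, w) = -120 (I(S, w) = -1*120 = -120)
I(85, -104 - 1*108) - 1*3677 = -120 - 1*3677 = -120 - 3677 = -3797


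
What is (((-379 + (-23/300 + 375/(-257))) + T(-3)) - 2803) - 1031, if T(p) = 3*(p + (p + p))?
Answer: -327022411/77100 ≈ -4241.5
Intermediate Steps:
T(p) = 9*p (T(p) = 3*(p + 2*p) = 3*(3*p) = 9*p)
(((-379 + (-23/300 + 375/(-257))) + T(-3)) - 2803) - 1031 = (((-379 + (-23/300 + 375/(-257))) + 9*(-3)) - 2803) - 1031 = (((-379 + (-23*1/300 + 375*(-1/257))) - 27) - 2803) - 1031 = (((-379 + (-23/300 - 375/257)) - 27) - 2803) - 1031 = (((-379 - 118411/77100) - 27) - 2803) - 1031 = ((-29339311/77100 - 27) - 2803) - 1031 = (-31421011/77100 - 2803) - 1031 = -247532311/77100 - 1031 = -327022411/77100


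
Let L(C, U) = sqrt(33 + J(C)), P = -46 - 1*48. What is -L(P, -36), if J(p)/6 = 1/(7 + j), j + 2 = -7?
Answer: -sqrt(30) ≈ -5.4772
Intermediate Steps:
j = -9 (j = -2 - 7 = -9)
P = -94 (P = -46 - 48 = -94)
J(p) = -3 (J(p) = 6/(7 - 9) = 6/(-2) = 6*(-1/2) = -3)
L(C, U) = sqrt(30) (L(C, U) = sqrt(33 - 3) = sqrt(30))
-L(P, -36) = -sqrt(30)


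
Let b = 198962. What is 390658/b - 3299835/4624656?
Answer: 191686182063/153355134512 ≈ 1.2500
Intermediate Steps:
390658/b - 3299835/4624656 = 390658/198962 - 3299835/4624656 = 390658*(1/198962) - 3299835*1/4624656 = 195329/99481 - 1099945/1541552 = 191686182063/153355134512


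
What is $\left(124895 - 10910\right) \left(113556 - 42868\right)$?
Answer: $8057371680$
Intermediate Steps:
$\left(124895 - 10910\right) \left(113556 - 42868\right) = 113985 \cdot 70688 = 8057371680$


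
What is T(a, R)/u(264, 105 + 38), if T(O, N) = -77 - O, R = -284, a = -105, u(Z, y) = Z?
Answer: 7/66 ≈ 0.10606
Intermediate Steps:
T(a, R)/u(264, 105 + 38) = (-77 - 1*(-105))/264 = (-77 + 105)*(1/264) = 28*(1/264) = 7/66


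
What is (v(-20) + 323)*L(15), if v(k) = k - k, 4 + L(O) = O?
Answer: 3553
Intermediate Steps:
L(O) = -4 + O
v(k) = 0
(v(-20) + 323)*L(15) = (0 + 323)*(-4 + 15) = 323*11 = 3553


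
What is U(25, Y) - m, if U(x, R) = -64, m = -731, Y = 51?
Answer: 667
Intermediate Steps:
U(25, Y) - m = -64 - 1*(-731) = -64 + 731 = 667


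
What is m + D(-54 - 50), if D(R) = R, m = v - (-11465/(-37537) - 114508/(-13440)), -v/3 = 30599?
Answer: -11592064226419/126124320 ≈ -91910.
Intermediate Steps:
v = -91797 (v = -3*30599 = -91797)
m = -11578947297139/126124320 (m = -91797 - (-11465/(-37537) - 114508/(-13440)) = -91797 - (-11465*(-1/37537) - 114508*(-1/13440)) = -91797 - (11465/37537 + 28627/3360) = -91797 - 1*1113094099/126124320 = -91797 - 1113094099/126124320 = -11578947297139/126124320 ≈ -91806.)
m + D(-54 - 50) = -11578947297139/126124320 + (-54 - 50) = -11578947297139/126124320 - 104 = -11592064226419/126124320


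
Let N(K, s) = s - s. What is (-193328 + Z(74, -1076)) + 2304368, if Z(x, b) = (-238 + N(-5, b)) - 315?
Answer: 2110487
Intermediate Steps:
N(K, s) = 0
Z(x, b) = -553 (Z(x, b) = (-238 + 0) - 315 = -238 - 315 = -553)
(-193328 + Z(74, -1076)) + 2304368 = (-193328 - 553) + 2304368 = -193881 + 2304368 = 2110487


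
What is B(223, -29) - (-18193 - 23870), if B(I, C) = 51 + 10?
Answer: 42124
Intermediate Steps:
B(I, C) = 61
B(223, -29) - (-18193 - 23870) = 61 - (-18193 - 23870) = 61 - 1*(-42063) = 61 + 42063 = 42124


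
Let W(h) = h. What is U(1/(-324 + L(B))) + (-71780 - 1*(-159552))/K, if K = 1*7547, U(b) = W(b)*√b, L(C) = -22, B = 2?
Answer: 87772/7547 - I*√346/119716 ≈ 11.63 - 0.00015538*I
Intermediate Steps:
U(b) = b^(3/2) (U(b) = b*√b = b^(3/2))
K = 7547
U(1/(-324 + L(B))) + (-71780 - 1*(-159552))/K = (1/(-324 - 22))^(3/2) + (-71780 - 1*(-159552))/7547 = (1/(-346))^(3/2) + (-71780 + 159552)*(1/7547) = (-1/346)^(3/2) + 87772*(1/7547) = -I*√346/119716 + 87772/7547 = 87772/7547 - I*√346/119716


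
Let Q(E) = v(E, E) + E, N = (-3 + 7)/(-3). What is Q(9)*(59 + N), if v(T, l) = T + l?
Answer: 1557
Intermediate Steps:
N = -4/3 (N = -1/3*4 = -4/3 ≈ -1.3333)
Q(E) = 3*E (Q(E) = (E + E) + E = 2*E + E = 3*E)
Q(9)*(59 + N) = (3*9)*(59 - 4/3) = 27*(173/3) = 1557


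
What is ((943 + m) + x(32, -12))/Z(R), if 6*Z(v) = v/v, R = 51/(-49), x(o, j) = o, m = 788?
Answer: 10578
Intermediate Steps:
R = -51/49 (R = 51*(-1/49) = -51/49 ≈ -1.0408)
Z(v) = ⅙ (Z(v) = (v/v)/6 = (⅙)*1 = ⅙)
((943 + m) + x(32, -12))/Z(R) = ((943 + 788) + 32)/(⅙) = (1731 + 32)*6 = 1763*6 = 10578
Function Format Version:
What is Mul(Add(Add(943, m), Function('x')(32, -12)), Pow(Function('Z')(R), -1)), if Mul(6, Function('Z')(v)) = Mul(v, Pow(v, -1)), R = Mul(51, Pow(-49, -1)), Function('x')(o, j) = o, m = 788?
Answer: 10578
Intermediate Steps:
R = Rational(-51, 49) (R = Mul(51, Rational(-1, 49)) = Rational(-51, 49) ≈ -1.0408)
Function('Z')(v) = Rational(1, 6) (Function('Z')(v) = Mul(Rational(1, 6), Mul(v, Pow(v, -1))) = Mul(Rational(1, 6), 1) = Rational(1, 6))
Mul(Add(Add(943, m), Function('x')(32, -12)), Pow(Function('Z')(R), -1)) = Mul(Add(Add(943, 788), 32), Pow(Rational(1, 6), -1)) = Mul(Add(1731, 32), 6) = Mul(1763, 6) = 10578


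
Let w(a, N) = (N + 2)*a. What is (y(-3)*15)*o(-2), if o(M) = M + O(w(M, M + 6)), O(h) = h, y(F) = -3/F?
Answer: -210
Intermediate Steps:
w(a, N) = a*(2 + N) (w(a, N) = (2 + N)*a = a*(2 + N))
o(M) = M + M*(8 + M) (o(M) = M + M*(2 + (M + 6)) = M + M*(2 + (6 + M)) = M + M*(8 + M))
(y(-3)*15)*o(-2) = (-3/(-3)*15)*(-2*(9 - 2)) = (-3*(-1/3)*15)*(-2*7) = (1*15)*(-14) = 15*(-14) = -210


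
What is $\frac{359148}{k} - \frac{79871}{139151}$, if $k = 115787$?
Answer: $\frac{40727779871}{16111876837} \approx 2.5278$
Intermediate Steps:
$\frac{359148}{k} - \frac{79871}{139151} = \frac{359148}{115787} - \frac{79871}{139151} = \frac{40727779871}{16111876837}$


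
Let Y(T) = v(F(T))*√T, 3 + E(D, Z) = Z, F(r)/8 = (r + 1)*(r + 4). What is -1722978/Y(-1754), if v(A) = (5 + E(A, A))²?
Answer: 861489*I*√1754/528225749121339508 ≈ 6.8304e-11*I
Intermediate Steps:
F(r) = 8*(1 + r)*(4 + r) (F(r) = 8*((r + 1)*(r + 4)) = 8*((1 + r)*(4 + r)) = 8*(1 + r)*(4 + r))
E(D, Z) = -3 + Z
v(A) = (2 + A)² (v(A) = (5 + (-3 + A))² = (2 + A)²)
Y(T) = √T*(34 + 8*T² + 40*T)² (Y(T) = (2 + (32 + 8*T² + 40*T))²*√T = (34 + 8*T² + 40*T)²*√T = √T*(34 + 8*T² + 40*T)²)
-1722978/Y(-1754) = -1722978*(-I*√1754/(7016*(17 + 4*(-1754)² + 20*(-1754))²)) = -1722978*(-I*√1754/(7016*(17 + 4*3076516 - 35080)²)) = -1722978*(-I*√1754/(7016*(17 + 12306064 - 35080)²)) = -1722978*(-I*√1754/1056451498242679016) = -(-861489)*I*√1754/528225749121339508 = 861489*I*√1754/528225749121339508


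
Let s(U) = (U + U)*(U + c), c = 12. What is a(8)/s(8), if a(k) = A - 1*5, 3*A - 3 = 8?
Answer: -1/240 ≈ -0.0041667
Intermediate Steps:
A = 11/3 (A = 1 + (⅓)*8 = 1 + 8/3 = 11/3 ≈ 3.6667)
a(k) = -4/3 (a(k) = 11/3 - 1*5 = 11/3 - 5 = -4/3)
s(U) = 2*U*(12 + U) (s(U) = (U + U)*(U + 12) = (2*U)*(12 + U) = 2*U*(12 + U))
a(8)/s(8) = -4*1/(16*(12 + 8))/3 = -4/(3*(2*8*20)) = -4/3/320 = -4/3*1/320 = -1/240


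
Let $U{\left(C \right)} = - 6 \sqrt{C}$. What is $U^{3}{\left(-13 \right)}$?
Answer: $2808 i \sqrt{13} \approx 10124.0 i$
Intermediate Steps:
$U^{3}{\left(-13 \right)} = \left(- 6 \sqrt{-13}\right)^{3} = \left(- 6 i \sqrt{13}\right)^{3} = 2808 i \sqrt{13}$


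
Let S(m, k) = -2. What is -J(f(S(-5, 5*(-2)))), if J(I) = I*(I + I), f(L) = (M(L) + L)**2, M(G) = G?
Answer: -512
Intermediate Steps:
f(L) = 4*L**2 (f(L) = (L + L)**2 = (2*L)**2 = 4*L**2)
J(I) = 2*I**2 (J(I) = I*(2*I) = 2*I**2)
-J(f(S(-5, 5*(-2)))) = -2*(4*(-2)**2)**2 = -2*(4*4)**2 = -2*16**2 = -2*256 = -1*512 = -512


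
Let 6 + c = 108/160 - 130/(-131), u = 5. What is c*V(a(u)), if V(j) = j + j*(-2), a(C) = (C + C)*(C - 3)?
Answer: 22703/262 ≈ 86.653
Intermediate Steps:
a(C) = 2*C*(-3 + C) (a(C) = (2*C)*(-3 + C) = 2*C*(-3 + C))
V(j) = -j (V(j) = j - 2*j = -j)
c = -22703/5240 (c = -6 + (108/160 - 130/(-131)) = -6 + (108*(1/160) - 130*(-1/131)) = -6 + (27/40 + 130/131) = -6 + 8737/5240 = -22703/5240 ≈ -4.3326)
c*V(a(u)) = -(-22703)*2*5*(-3 + 5)/5240 = -(-22703)*2*5*2/5240 = -(-22703)*20/5240 = -22703/5240*(-20) = 22703/262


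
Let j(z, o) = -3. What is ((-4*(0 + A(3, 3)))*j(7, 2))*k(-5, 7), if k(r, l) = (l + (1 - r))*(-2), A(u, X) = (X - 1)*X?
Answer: -1872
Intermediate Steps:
A(u, X) = X*(-1 + X) (A(u, X) = (-1 + X)*X = X*(-1 + X))
k(r, l) = -2 - 2*l + 2*r (k(r, l) = (1 + l - r)*(-2) = -2 - 2*l + 2*r)
((-4*(0 + A(3, 3)))*j(7, 2))*k(-5, 7) = (-4*(0 + 3*(-1 + 3))*(-3))*(-2 - 2*7 + 2*(-5)) = (-4*(0 + 3*2)*(-3))*(-2 - 14 - 10) = (-4*(0 + 6)*(-3))*(-26) = (-4*6*(-3))*(-26) = -24*(-3)*(-26) = 72*(-26) = -1872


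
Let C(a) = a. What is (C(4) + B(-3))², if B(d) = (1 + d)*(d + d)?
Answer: 256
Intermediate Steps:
B(d) = 2*d*(1 + d) (B(d) = (1 + d)*(2*d) = 2*d*(1 + d))
(C(4) + B(-3))² = (4 + 2*(-3)*(1 - 3))² = (4 + 2*(-3)*(-2))² = (4 + 12)² = 16² = 256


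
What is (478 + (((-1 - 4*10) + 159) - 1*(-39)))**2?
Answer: 403225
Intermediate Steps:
(478 + (((-1 - 4*10) + 159) - 1*(-39)))**2 = (478 + (((-1 - 40) + 159) + 39))**2 = (478 + ((-41 + 159) + 39))**2 = (478 + (118 + 39))**2 = (478 + 157)**2 = 635**2 = 403225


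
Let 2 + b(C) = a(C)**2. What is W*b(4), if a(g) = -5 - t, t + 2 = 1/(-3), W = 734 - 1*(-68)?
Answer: 36892/9 ≈ 4099.1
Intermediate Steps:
W = 802 (W = 734 + 68 = 802)
t = -7/3 (t = -2 + 1/(-3) = -2 - 1/3 = -7/3 ≈ -2.3333)
a(g) = -8/3 (a(g) = -5 - 1*(-7/3) = -5 + 7/3 = -8/3)
b(C) = 46/9 (b(C) = -2 + (-8/3)**2 = -2 + 64/9 = 46/9)
W*b(4) = 802*(46/9) = 36892/9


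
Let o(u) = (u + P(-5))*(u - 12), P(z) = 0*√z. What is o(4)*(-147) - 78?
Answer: 4626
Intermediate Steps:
P(z) = 0
o(u) = u*(-12 + u) (o(u) = (u + 0)*(u - 12) = u*(-12 + u))
o(4)*(-147) - 78 = (4*(-12 + 4))*(-147) - 78 = (4*(-8))*(-147) - 78 = -32*(-147) - 78 = 4704 - 78 = 4626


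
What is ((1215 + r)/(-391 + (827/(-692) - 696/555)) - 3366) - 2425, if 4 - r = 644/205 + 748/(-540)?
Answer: -323072181987859/55758880413 ≈ -5794.1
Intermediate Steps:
r = 12419/5535 (r = 4 - (644/205 + 748/(-540)) = 4 - (644*(1/205) + 748*(-1/540)) = 4 - (644/205 - 187/135) = 4 - 1*9721/5535 = 4 - 9721/5535 = 12419/5535 ≈ 2.2437)
((1215 + r)/(-391 + (827/(-692) - 696/555)) - 3366) - 2425 = ((1215 + 12419/5535)/(-391 + (827/(-692) - 696/555)) - 3366) - 2425 = (6737444/(5535*(-391 + (827*(-1/692) - 696*1/555))) - 3366) - 2425 = (6737444/(5535*(-391 + (-827/692 - 232/185))) - 3366) - 2425 = (6737444/(5535*(-391 - 313539/128020)) - 3366) - 2425 = (6737444/(5535*(-50369359/128020)) - 3366) - 2425 = ((6737444/5535)*(-128020/50369359) - 3366) - 2425 = (-172505516176/55758880413 - 3366) - 2425 = -187856896986334/55758880413 - 2425 = -323072181987859/55758880413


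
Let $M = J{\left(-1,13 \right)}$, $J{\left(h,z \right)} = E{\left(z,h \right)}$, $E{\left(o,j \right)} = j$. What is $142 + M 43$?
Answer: $99$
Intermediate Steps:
$J{\left(h,z \right)} = h$
$M = -1$
$142 + M 43 = 142 - 43 = 99$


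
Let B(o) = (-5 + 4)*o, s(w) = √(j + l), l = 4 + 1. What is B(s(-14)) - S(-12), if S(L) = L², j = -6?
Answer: -144 - I ≈ -144.0 - 1.0*I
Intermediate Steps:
l = 5
s(w) = I (s(w) = √(-6 + 5) = √(-1) = I)
B(o) = -o
B(s(-14)) - S(-12) = -I - 1*(-12)² = -I - 1*144 = -I - 144 = -144 - I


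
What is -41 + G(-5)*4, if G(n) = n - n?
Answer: -41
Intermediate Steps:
G(n) = 0
-41 + G(-5)*4 = -41 + 0*4 = -41 + 0 = -41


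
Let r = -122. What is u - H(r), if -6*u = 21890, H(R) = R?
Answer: -10579/3 ≈ -3526.3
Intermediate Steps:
u = -10945/3 (u = -⅙*21890 = -10945/3 ≈ -3648.3)
u - H(r) = -10945/3 - 1*(-122) = -10945/3 + 122 = -10579/3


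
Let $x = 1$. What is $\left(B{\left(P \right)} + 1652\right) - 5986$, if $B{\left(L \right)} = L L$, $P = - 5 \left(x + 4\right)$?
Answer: $-3709$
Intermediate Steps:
$P = -25$ ($P = - 5 \left(1 + 4\right) = \left(-5\right) 5 = -25$)
$B{\left(L \right)} = L^{2}$
$\left(B{\left(P \right)} + 1652\right) - 5986 = \left(\left(-25\right)^{2} + 1652\right) - 5986 = \left(625 + 1652\right) - 5986 = 2277 - 5986 = -3709$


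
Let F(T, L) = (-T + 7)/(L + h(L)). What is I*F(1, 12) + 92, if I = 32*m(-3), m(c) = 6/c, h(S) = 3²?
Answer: 516/7 ≈ 73.714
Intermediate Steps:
h(S) = 9
F(T, L) = (7 - T)/(9 + L) (F(T, L) = (-T + 7)/(L + 9) = (7 - T)/(9 + L))
I = -64 (I = 32*(6/(-3)) = 32*(6*(-⅓)) = 32*(-2) = -64)
I*F(1, 12) + 92 = -64*(7 - 1*1)/(9 + 12) + 92 = -64*(7 - 1)/21 + 92 = -64*6/21 + 92 = -64*2/7 + 92 = -128/7 + 92 = 516/7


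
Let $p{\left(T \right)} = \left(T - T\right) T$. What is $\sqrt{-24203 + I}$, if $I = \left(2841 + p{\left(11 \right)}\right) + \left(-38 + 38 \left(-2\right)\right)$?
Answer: $2 i \sqrt{5369} \approx 146.55 i$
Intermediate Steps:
$p{\left(T \right)} = 0$ ($p{\left(T \right)} = 0 T = 0$)
$I = 2727$ ($I = \left(2841 + 0\right) + \left(-38 + 38 \left(-2\right)\right) = 2841 - 114 = 2727$)
$\sqrt{-24203 + I} = \sqrt{-24203 + 2727} = \sqrt{-21476} = 2 i \sqrt{5369}$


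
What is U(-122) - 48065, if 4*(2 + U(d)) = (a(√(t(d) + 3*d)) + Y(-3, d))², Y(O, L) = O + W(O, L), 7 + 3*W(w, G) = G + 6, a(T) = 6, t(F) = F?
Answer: -47706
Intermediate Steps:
W(w, G) = -⅓ + G/3 (W(w, G) = -7/3 + (G + 6)/3 = -7/3 + (6 + G)/3 = -7/3 + (2 + G/3) = -⅓ + G/3)
Y(O, L) = -⅓ + O + L/3 (Y(O, L) = O + (-⅓ + L/3) = -⅓ + O + L/3)
U(d) = -2 + (8/3 + d/3)²/4 (U(d) = -2 + (6 + (-⅓ - 3 + d/3))²/4 = -2 + (6 + (-10/3 + d/3))²/4 = -2 + (8/3 + d/3)²/4)
U(-122) - 48065 = (-2 + (8 - 122)²/36) - 48065 = (-2 + (1/36)*(-114)²) - 48065 = (-2 + (1/36)*12996) - 48065 = (-2 + 361) - 48065 = 359 - 48065 = -47706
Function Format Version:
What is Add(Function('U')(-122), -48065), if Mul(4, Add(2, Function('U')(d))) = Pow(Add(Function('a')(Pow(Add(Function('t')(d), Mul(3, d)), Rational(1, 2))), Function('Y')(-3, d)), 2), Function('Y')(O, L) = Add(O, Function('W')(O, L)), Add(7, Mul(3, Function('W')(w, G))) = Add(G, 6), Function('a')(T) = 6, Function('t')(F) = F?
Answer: -47706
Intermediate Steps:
Function('W')(w, G) = Add(Rational(-1, 3), Mul(Rational(1, 3), G)) (Function('W')(w, G) = Add(Rational(-7, 3), Mul(Rational(1, 3), Add(G, 6))) = Add(Rational(-7, 3), Mul(Rational(1, 3), Add(6, G))) = Add(Rational(-7, 3), Add(2, Mul(Rational(1, 3), G))) = Add(Rational(-1, 3), Mul(Rational(1, 3), G)))
Function('Y')(O, L) = Add(Rational(-1, 3), O, Mul(Rational(1, 3), L)) (Function('Y')(O, L) = Add(O, Add(Rational(-1, 3), Mul(Rational(1, 3), L))) = Add(Rational(-1, 3), O, Mul(Rational(1, 3), L)))
Function('U')(d) = Add(-2, Mul(Rational(1, 4), Pow(Add(Rational(8, 3), Mul(Rational(1, 3), d)), 2))) (Function('U')(d) = Add(-2, Mul(Rational(1, 4), Pow(Add(6, Add(Rational(-1, 3), -3, Mul(Rational(1, 3), d))), 2))) = Add(-2, Mul(Rational(1, 4), Pow(Add(6, Add(Rational(-10, 3), Mul(Rational(1, 3), d))), 2))) = Add(-2, Mul(Rational(1, 4), Pow(Add(Rational(8, 3), Mul(Rational(1, 3), d)), 2))))
Add(Function('U')(-122), -48065) = Add(Add(-2, Mul(Rational(1, 36), Pow(Add(8, -122), 2))), -48065) = Add(Add(-2, Mul(Rational(1, 36), Pow(-114, 2))), -48065) = Add(Add(-2, Mul(Rational(1, 36), 12996)), -48065) = Add(Add(-2, 361), -48065) = Add(359, -48065) = -47706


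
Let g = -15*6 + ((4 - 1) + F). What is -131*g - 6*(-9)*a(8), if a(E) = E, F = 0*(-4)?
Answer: 11829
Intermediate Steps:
F = 0
g = -87 (g = -15*6 + ((4 - 1) + 0) = -90 + (3 + 0) = -90 + 3 = -87)
-131*g - 6*(-9)*a(8) = -131*(-87) - 6*(-9)*8 = 11397 - (-54)*8 = 11397 - 1*(-432) = 11397 + 432 = 11829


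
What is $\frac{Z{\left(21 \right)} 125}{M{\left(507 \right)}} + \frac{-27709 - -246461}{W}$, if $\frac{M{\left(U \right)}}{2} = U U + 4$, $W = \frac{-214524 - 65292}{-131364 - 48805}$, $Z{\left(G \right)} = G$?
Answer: $\frac{2532764449079041}{17981885562} \approx 1.4085 \cdot 10^{5}$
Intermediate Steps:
$W = \frac{279816}{180169}$ ($W = - \frac{279816}{-180169} = \left(-279816\right) \left(- \frac{1}{180169}\right) = \frac{279816}{180169} \approx 1.5531$)
$M{\left(U \right)} = 8 + 2 U^{2}$ ($M{\left(U \right)} = 2 \left(U U + 4\right) = 2 \left(U^{2} + 4\right) = 2 \left(4 + U^{2}\right) = 8 + 2 U^{2}$)
$\frac{Z{\left(21 \right)} 125}{M{\left(507 \right)}} + \frac{-27709 - -246461}{W} = \frac{21 \cdot 125}{8 + 2 \cdot 507^{2}} + \frac{-27709 - -246461}{\frac{279816}{180169}} = \frac{2625}{8 + 2 \cdot 257049} + \left(-27709 + 246461\right) \frac{180169}{279816} = \frac{2625}{8 + 514098} + 218752 \cdot \frac{180169}{279816} = \frac{2625}{514106} + \frac{4926541136}{34977} = \frac{2532764449079041}{17981885562}$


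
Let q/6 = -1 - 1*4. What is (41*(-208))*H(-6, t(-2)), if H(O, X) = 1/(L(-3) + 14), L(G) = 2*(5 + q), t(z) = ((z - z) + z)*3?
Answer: 2132/9 ≈ 236.89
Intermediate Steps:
q = -30 (q = 6*(-1 - 1*4) = 6*(-1 - 4) = 6*(-5) = -30)
t(z) = 3*z (t(z) = (0 + z)*3 = z*3 = 3*z)
L(G) = -50 (L(G) = 2*(5 - 30) = 2*(-25) = -50)
H(O, X) = -1/36 (H(O, X) = 1/(-50 + 14) = 1/(-36) = -1/36)
(41*(-208))*H(-6, t(-2)) = (41*(-208))*(-1/36) = -8528*(-1/36) = 2132/9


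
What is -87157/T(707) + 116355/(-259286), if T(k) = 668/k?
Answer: -7988640392927/86601524 ≈ -92246.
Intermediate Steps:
-87157/T(707) + 116355/(-259286) = -87157/(668/707) + 116355/(-259286) = -87157/(668*(1/707)) + 116355*(-1/259286) = -87157/668/707 - 116355/259286 = -87157*707/668 - 116355/259286 = -61619999/668 - 116355/259286 = -7988640392927/86601524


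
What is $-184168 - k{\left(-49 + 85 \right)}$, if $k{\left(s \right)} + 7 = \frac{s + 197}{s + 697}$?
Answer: $- \frac{134990246}{733} \approx -1.8416 \cdot 10^{5}$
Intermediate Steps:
$k{\left(s \right)} = -7 + \frac{197 + s}{697 + s}$ ($k{\left(s \right)} = -7 + \frac{s + 197}{s + 697} = -7 + \frac{197 + s}{697 + s}$)
$-184168 - k{\left(-49 + 85 \right)} = -184168 - \frac{2 \left(-2341 - 3 \left(-49 + 85\right)\right)}{697 + \left(-49 + 85\right)} = -184168 - \frac{2 \left(-2341 - 108\right)}{697 + 36} = -184168 - \frac{2 \left(-2341 - 108\right)}{733} = -184168 - 2 \cdot \frac{1}{733} \left(-2449\right) = -184168 - - \frac{4898}{733} = -184168 + \frac{4898}{733} = - \frac{134990246}{733}$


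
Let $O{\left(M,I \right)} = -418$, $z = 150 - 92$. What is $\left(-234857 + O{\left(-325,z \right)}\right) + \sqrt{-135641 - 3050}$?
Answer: $-235275 + i \sqrt{138691} \approx -2.3528 \cdot 10^{5} + 372.41 i$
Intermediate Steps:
$z = 58$
$\left(-234857 + O{\left(-325,z \right)}\right) + \sqrt{-135641 - 3050} = \left(-234857 - 418\right) + \sqrt{-135641 - 3050} = -235275 + \sqrt{-138691} = -235275 + i \sqrt{138691}$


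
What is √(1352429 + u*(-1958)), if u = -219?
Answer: √1781231 ≈ 1334.6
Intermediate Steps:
√(1352429 + u*(-1958)) = √(1352429 - 219*(-1958)) = √(1352429 + 428802) = √1781231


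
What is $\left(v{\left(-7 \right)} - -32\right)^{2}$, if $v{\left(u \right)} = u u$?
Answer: $6561$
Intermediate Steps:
$v{\left(u \right)} = u^{2}$
$\left(v{\left(-7 \right)} - -32\right)^{2} = \left(\left(-7\right)^{2} - -32\right)^{2} = \left(49 + 32\right)^{2} = 81^{2} = 6561$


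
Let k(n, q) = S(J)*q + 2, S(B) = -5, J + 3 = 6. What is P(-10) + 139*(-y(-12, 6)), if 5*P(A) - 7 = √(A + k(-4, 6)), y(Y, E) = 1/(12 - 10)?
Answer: -681/10 + I*√38/5 ≈ -68.1 + 1.2329*I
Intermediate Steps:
J = 3 (J = -3 + 6 = 3)
y(Y, E) = ½ (y(Y, E) = 1/2 = ½)
k(n, q) = 2 - 5*q (k(n, q) = -5*q + 2 = 2 - 5*q)
P(A) = 7/5 + √(-28 + A)/5 (P(A) = 7/5 + √(A + (2 - 5*6))/5 = 7/5 + √(A + (2 - 30))/5 = 7/5 + √(A - 28)/5 = 7/5 + √(-28 + A)/5)
P(-10) + 139*(-y(-12, 6)) = (7/5 + √(-28 - 10)/5) + 139*(-1*½) = (7/5 + √(-38)/5) + 139*(-½) = (7/5 + (I*√38)/5) - 139/2 = (7/5 + I*√38/5) - 139/2 = -681/10 + I*√38/5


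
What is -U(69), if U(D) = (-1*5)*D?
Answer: 345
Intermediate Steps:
U(D) = -5*D
-U(69) = -(-5)*69 = -1*(-345) = 345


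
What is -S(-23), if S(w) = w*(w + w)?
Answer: -1058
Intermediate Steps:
S(w) = 2*w² (S(w) = w*(2*w) = 2*w²)
-S(-23) = -2*(-23)² = -2*529 = -1*1058 = -1058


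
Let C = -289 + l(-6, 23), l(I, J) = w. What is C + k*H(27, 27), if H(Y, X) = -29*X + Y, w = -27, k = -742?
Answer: 560636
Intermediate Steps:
l(I, J) = -27
H(Y, X) = Y - 29*X
C = -316 (C = -289 - 27 = -316)
C + k*H(27, 27) = -316 - 742*(27 - 29*27) = -316 - 742*(27 - 783) = -316 - 742*(-756) = -316 + 560952 = 560636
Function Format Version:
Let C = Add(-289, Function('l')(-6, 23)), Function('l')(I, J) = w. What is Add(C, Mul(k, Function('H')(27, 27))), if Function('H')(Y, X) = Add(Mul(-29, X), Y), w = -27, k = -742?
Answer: 560636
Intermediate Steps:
Function('l')(I, J) = -27
Function('H')(Y, X) = Add(Y, Mul(-29, X))
C = -316 (C = Add(-289, -27) = -316)
Add(C, Mul(k, Function('H')(27, 27))) = Add(-316, Mul(-742, Add(27, Mul(-29, 27)))) = Add(-316, Mul(-742, Add(27, -783))) = Add(-316, Mul(-742, -756)) = Add(-316, 560952) = 560636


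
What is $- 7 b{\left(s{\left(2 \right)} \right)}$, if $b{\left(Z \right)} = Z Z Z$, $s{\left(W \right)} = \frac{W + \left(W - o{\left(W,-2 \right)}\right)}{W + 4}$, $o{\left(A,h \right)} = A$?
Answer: $- \frac{7}{27} \approx -0.25926$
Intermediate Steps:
$s{\left(W \right)} = \frac{W}{4 + W}$ ($s{\left(W \right)} = \frac{W + \left(W - W\right)}{W + 4} = \frac{W + 0}{4 + W} = \frac{W}{4 + W}$)
$b{\left(Z \right)} = Z^{3}$ ($b{\left(Z \right)} = Z^{2} Z = Z^{3}$)
$- 7 b{\left(s{\left(2 \right)} \right)} = - 7 \left(\frac{2}{4 + 2}\right)^{3} = - 7 \left(\frac{2}{6}\right)^{3} = - 7 \left(2 \cdot \frac{1}{6}\right)^{3} = - \frac{7}{27}$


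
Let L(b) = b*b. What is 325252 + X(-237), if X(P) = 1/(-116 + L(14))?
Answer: 26020161/80 ≈ 3.2525e+5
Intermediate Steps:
L(b) = b**2
X(P) = 1/80 (X(P) = 1/(-116 + 14**2) = 1/(-116 + 196) = 1/80)
325252 + X(-237) = 325252 + 1/80 = 26020161/80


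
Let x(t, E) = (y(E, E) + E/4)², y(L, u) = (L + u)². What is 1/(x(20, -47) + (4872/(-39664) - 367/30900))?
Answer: 306404400/23858910277582103 ≈ 1.2842e-8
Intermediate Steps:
x(t, E) = (4*E² + E/4)² (x(t, E) = ((E + E)² + E/4)² = ((2*E)² + E*(¼))² = (4*E² + E/4)²)
1/(x(20, -47) + (4872/(-39664) - 367/30900)) = 1/((1/16)*(-47)²*(1 + 16*(-47))² + (4872/(-39664) - 367/30900)) = 1/((1/16)*2209*(1 - 752)² + (4872*(-1/39664) - 367*1/30900)) = 1/((1/16)*2209*(-751)² + (-609/4958 - 367/30900)) = 1/((1/16)*2209*564001 - 10318843/76601100) = 1/(1245878209/16 - 10318843/76601100) = 1/(23858910277582103/306404400) = 306404400/23858910277582103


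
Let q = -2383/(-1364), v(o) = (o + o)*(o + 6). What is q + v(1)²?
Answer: 269727/1364 ≈ 197.75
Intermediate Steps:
v(o) = 2*o*(6 + o) (v(o) = (2*o)*(6 + o) = 2*o*(6 + o))
q = 2383/1364 (q = -2383*(-1/1364) = 2383/1364 ≈ 1.7471)
q + v(1)² = 2383/1364 + (2*1*(6 + 1))² = 2383/1364 + (2*1*7)² = 2383/1364 + 14² = 2383/1364 + 196 = 269727/1364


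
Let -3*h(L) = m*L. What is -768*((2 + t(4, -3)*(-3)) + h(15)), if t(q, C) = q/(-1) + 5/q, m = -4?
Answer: -23232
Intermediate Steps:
t(q, C) = -q + 5/q (t(q, C) = q*(-1) + 5/q = -q + 5/q)
h(L) = 4*L/3 (h(L) = -(-4)*L/3 = 4*L/3)
-768*((2 + t(4, -3)*(-3)) + h(15)) = -768*((2 + (-1*4 + 5/4)*(-3)) + (4/3)*15) = -768*((2 + (-4 + 5*(¼))*(-3)) + 20) = -768*((2 + (-4 + 5/4)*(-3)) + 20) = -768*((2 - 11/4*(-3)) + 20) = -768*((2 + 33/4) + 20) = -768*(41/4 + 20) = -768*121/4 = -23232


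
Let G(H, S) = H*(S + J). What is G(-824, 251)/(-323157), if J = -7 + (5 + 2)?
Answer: 206824/323157 ≈ 0.64001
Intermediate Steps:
J = 0 (J = -7 + 7 = 0)
G(H, S) = H*S (G(H, S) = H*(S + 0) = H*S)
G(-824, 251)/(-323157) = -824*251/(-323157) = -206824*(-1/323157) = 206824/323157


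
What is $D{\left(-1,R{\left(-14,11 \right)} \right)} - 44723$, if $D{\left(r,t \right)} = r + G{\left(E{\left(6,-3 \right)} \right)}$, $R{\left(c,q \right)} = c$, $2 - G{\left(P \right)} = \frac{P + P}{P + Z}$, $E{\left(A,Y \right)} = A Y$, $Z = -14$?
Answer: $- \frac{357785}{8} \approx -44723.0$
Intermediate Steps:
$G{\left(P \right)} = 2 - \frac{2 P}{-14 + P}$ ($G{\left(P \right)} = 2 - \frac{P + P}{P - 14} = 2 - \frac{2 P}{-14 + P}$)
$D{\left(r,t \right)} = \frac{7}{8} + r$ ($D{\left(r,t \right)} = r - \frac{28}{-14 + 6 \left(-3\right)} = r - \frac{28}{-14 - 18} = r - \frac{28}{-32} = r - - \frac{7}{8} = r + \frac{7}{8} = \frac{7}{8} + r$)
$D{\left(-1,R{\left(-14,11 \right)} \right)} - 44723 = \left(\frac{7}{8} - 1\right) - 44723 = - \frac{1}{8} - 44723 = - \frac{357785}{8}$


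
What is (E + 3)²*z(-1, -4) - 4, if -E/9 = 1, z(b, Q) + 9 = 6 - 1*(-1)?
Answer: -76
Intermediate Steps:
z(b, Q) = -2 (z(b, Q) = -9 + (6 - 1*(-1)) = -9 + (6 + 1) = -9 + 7 = -2)
E = -9 (E = -9*1 = -9)
(E + 3)²*z(-1, -4) - 4 = (-9 + 3)²*(-2) - 4 = (-6)²*(-2) - 4 = 36*(-2) - 4 = -72 - 4 = -76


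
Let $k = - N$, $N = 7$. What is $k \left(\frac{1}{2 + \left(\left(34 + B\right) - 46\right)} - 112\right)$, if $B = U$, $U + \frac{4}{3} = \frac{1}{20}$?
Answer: $\frac{531188}{677} \approx 784.62$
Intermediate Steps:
$U = - \frac{77}{60}$ ($U = - \frac{4}{3} + \frac{1}{20} = - \frac{77}{60} \approx -1.2833$)
$B = - \frac{77}{60} \approx -1.2833$
$k = -7$ ($k = \left(-1\right) 7 = -7$)
$k \left(\frac{1}{2 + \left(\left(34 + B\right) - 46\right)} - 112\right) = - 7 \left(\frac{1}{2 + \left(\left(34 - \frac{77}{60}\right) - 46\right)} - 112\right) = - 7 \left(\frac{1}{2 + \left(\frac{1963}{60} - 46\right)} - 112\right) = - 7 \left(\frac{1}{2 - \frac{797}{60}} - 112\right) = - 7 \left(\frac{1}{- \frac{677}{60}} - 112\right) = - 7 \left(- \frac{60}{677} - 112\right) = \left(-7\right) \left(- \frac{75884}{677}\right) = \frac{531188}{677}$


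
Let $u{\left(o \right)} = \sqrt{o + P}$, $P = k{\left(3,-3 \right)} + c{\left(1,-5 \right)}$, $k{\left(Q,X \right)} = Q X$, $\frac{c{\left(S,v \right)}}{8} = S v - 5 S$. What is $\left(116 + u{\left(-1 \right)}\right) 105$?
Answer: $12180 + 315 i \sqrt{10} \approx 12180.0 + 996.12 i$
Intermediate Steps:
$c{\left(S,v \right)} = - 40 S + 8 S v$ ($c{\left(S,v \right)} = 8 \left(S v - 5 S\right) = 8 \left(- 5 S + S v\right) = - 40 S + 8 S v$)
$P = -89$ ($P = 3 \left(-3\right) + 8 \cdot 1 \left(-5 - 5\right) = -9 + 8 \cdot 1 \left(-10\right) = -9 - 80 = -89$)
$u{\left(o \right)} = \sqrt{-89 + o}$ ($u{\left(o \right)} = \sqrt{o - 89} = \sqrt{-89 + o}$)
$\left(116 + u{\left(-1 \right)}\right) 105 = \left(116 + \sqrt{-89 - 1}\right) 105 = \left(116 + \sqrt{-90}\right) 105 = \left(116 + 3 i \sqrt{10}\right) 105 = 12180 + 315 i \sqrt{10}$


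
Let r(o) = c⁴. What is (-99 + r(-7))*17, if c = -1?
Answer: -1666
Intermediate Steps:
r(o) = 1 (r(o) = (-1)⁴ = 1)
(-99 + r(-7))*17 = (-99 + 1)*17 = -98*17 = -1666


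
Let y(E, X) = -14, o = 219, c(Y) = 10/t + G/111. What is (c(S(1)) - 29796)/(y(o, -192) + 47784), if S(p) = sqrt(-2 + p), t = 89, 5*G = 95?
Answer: -294351883/471919830 ≈ -0.62373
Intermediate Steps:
G = 19 (G = (1/5)*95 = 19)
c(Y) = 2801/9879 (c(Y) = 10/89 + 19/111 = 2801/9879)
(c(S(1)) - 29796)/(y(o, -192) + 47784) = (2801/9879 - 29796)/(-14 + 47784) = -294351883/9879/47770 = -294351883/9879*1/47770 = -294351883/471919830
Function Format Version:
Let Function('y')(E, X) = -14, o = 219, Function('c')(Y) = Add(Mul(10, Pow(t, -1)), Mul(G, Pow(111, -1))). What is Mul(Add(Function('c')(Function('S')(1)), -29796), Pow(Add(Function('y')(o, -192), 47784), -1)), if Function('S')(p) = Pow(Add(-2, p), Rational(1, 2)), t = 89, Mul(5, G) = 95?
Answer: Rational(-294351883, 471919830) ≈ -0.62373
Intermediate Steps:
G = 19 (G = Mul(Rational(1, 5), 95) = 19)
Function('c')(Y) = Rational(2801, 9879) (Function('c')(Y) = Add(Mul(10, Pow(89, -1)), Mul(19, Pow(111, -1))) = Add(Mul(10, Rational(1, 89)), Mul(19, Rational(1, 111))) = Add(Rational(10, 89), Rational(19, 111)) = Rational(2801, 9879))
Mul(Add(Function('c')(Function('S')(1)), -29796), Pow(Add(Function('y')(o, -192), 47784), -1)) = Mul(Add(Rational(2801, 9879), -29796), Pow(Add(-14, 47784), -1)) = Mul(Rational(-294351883, 9879), Pow(47770, -1)) = Mul(Rational(-294351883, 9879), Rational(1, 47770)) = Rational(-294351883, 471919830)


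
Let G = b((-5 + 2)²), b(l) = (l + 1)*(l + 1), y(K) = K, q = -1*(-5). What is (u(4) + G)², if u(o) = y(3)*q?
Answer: 13225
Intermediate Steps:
q = 5
b(l) = (1 + l)² (b(l) = (1 + l)*(1 + l) = (1 + l)²)
u(o) = 15 (u(o) = 3*5 = 15)
G = 100 (G = (1 + (-5 + 2)²)² = (1 + (-3)²)² = (1 + 9)² = 10² = 100)
(u(4) + G)² = (15 + 100)² = 115² = 13225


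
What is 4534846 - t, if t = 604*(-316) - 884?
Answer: 4726594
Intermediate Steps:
t = -191748 (t = -190864 - 884 = -191748)
4534846 - t = 4534846 - 1*(-191748) = 4534846 + 191748 = 4726594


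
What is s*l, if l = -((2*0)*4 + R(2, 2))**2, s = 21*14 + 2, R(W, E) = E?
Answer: -1184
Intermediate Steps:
s = 296 (s = 294 + 2 = 296)
l = -4 (l = -((2*0)*4 + 2)**2 = -(0*4 + 2)**2 = -(0 + 2)**2 = -1*2**2 = -1*4 = -4)
s*l = 296*(-4) = -1184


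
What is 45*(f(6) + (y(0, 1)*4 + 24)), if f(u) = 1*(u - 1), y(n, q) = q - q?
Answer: 1305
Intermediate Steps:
y(n, q) = 0
f(u) = -1 + u (f(u) = 1*(-1 + u) = -1 + u)
45*(f(6) + (y(0, 1)*4 + 24)) = 45*((-1 + 6) + (0*4 + 24)) = 45*(5 + (0 + 24)) = 45*(5 + 24) = 45*29 = 1305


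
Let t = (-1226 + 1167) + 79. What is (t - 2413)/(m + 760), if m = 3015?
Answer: -2393/3775 ≈ -0.63391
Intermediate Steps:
t = 20 (t = -59 + 79 = 20)
(t - 2413)/(m + 760) = (20 - 2413)/(3015 + 760) = -2393/3775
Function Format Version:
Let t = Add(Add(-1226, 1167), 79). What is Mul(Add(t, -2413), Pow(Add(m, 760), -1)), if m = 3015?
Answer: Rational(-2393, 3775) ≈ -0.63391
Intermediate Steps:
t = 20 (t = Add(-59, 79) = 20)
Mul(Add(t, -2413), Pow(Add(m, 760), -1)) = Mul(Add(20, -2413), Pow(Add(3015, 760), -1)) = Mul(-2393, Pow(3775, -1)) = Mul(-2393, Rational(1, 3775)) = Rational(-2393, 3775)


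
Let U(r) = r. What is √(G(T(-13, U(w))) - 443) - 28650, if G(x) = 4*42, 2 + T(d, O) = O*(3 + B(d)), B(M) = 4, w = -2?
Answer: -28650 + 5*I*√11 ≈ -28650.0 + 16.583*I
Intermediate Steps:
T(d, O) = -2 + 7*O (T(d, O) = -2 + O*(3 + 4) = -2 + O*7 = -2 + 7*O)
G(x) = 168
√(G(T(-13, U(w))) - 443) - 28650 = √(168 - 443) - 28650 = √(-275) - 28650 = 5*I*√11 - 28650 = -28650 + 5*I*√11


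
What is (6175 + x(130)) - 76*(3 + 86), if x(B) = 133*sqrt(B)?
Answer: -589 + 133*sqrt(130) ≈ 927.43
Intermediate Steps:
(6175 + x(130)) - 76*(3 + 86) = (6175 + 133*sqrt(130)) - 76*(3 + 86) = (6175 + 133*sqrt(130)) - 76*89 = (6175 + 133*sqrt(130)) - 6764 = -589 + 133*sqrt(130)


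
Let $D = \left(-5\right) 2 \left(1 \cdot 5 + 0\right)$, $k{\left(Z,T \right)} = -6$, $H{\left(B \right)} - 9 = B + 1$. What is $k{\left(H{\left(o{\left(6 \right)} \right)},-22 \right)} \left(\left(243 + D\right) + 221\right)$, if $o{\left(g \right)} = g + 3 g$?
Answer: $-2484$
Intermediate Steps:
$o{\left(g \right)} = 4 g$
$H{\left(B \right)} = 10 + B$ ($H{\left(B \right)} = 9 + \left(B + 1\right) = 9 + \left(1 + B\right) = 10 + B$)
$D = -50$ ($D = - 10 \left(5 + 0\right) = \left(-10\right) 5 = -50$)
$k{\left(H{\left(o{\left(6 \right)} \right)},-22 \right)} \left(\left(243 + D\right) + 221\right) = - 6 \left(\left(243 - 50\right) + 221\right) = - 6 \left(193 + 221\right) = \left(-6\right) 414 = -2484$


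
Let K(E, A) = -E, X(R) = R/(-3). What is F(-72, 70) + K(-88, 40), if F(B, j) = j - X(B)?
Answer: 134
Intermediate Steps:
X(R) = -R/3 (X(R) = R*(-⅓) = -R/3)
F(B, j) = j + B/3 (F(B, j) = j - (-1)*B/3 = j + B/3)
F(-72, 70) + K(-88, 40) = (70 + (⅓)*(-72)) - 1*(-88) = (70 - 24) + 88 = 46 + 88 = 134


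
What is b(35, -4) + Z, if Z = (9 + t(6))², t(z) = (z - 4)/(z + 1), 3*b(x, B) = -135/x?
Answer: 4162/49 ≈ 84.939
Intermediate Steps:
b(x, B) = -45/x (b(x, B) = (-135/x)/3 = -45/x)
t(z) = (-4 + z)/(1 + z)
Z = 4225/49 (Z = (9 + (-4 + 6)/(1 + 6))² = (9 + 2/7)² = (65/7)² = 4225/49 ≈ 86.224)
b(35, -4) + Z = -45/35 + 4225/49 = -45*1/35 + 4225/49 = -9/7 + 4225/49 = 4162/49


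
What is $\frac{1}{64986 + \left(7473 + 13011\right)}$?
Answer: $\frac{1}{85470} \approx 1.17 \cdot 10^{-5}$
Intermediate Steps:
$\frac{1}{64986 + \left(7473 + 13011\right)} = \frac{1}{64986 + 20484} = \frac{1}{85470}$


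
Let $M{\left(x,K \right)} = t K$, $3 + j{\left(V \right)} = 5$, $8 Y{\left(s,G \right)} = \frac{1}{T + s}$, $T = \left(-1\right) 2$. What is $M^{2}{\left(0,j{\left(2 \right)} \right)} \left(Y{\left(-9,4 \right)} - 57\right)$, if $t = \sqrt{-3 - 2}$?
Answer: $\frac{25085}{22} \approx 1140.2$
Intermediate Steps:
$T = -2$
$t = i \sqrt{5}$ ($t = \sqrt{-5} = i \sqrt{5} \approx 2.2361 i$)
$Y{\left(s,G \right)} = \frac{1}{8 \left(-2 + s\right)}$
$j{\left(V \right)} = 2$ ($j{\left(V \right)} = -3 + 5 = 2$)
$M{\left(x,K \right)} = i K \sqrt{5}$ ($M{\left(x,K \right)} = i \sqrt{5} K = i K \sqrt{5}$)
$M^{2}{\left(0,j{\left(2 \right)} \right)} \left(Y{\left(-9,4 \right)} - 57\right) = \left(i 2 \sqrt{5}\right)^{2} \left(\frac{1}{8 \left(-2 - 9\right)} - 57\right) = \left(2 i \sqrt{5}\right)^{2} \left(\frac{1}{8 \left(-11\right)} - 57\right) = - 20 \left(\frac{1}{8} \left(- \frac{1}{11}\right) - 57\right) = - 20 \left(- \frac{1}{88} - 57\right) = \left(-20\right) \left(- \frac{5017}{88}\right) = \frac{25085}{22}$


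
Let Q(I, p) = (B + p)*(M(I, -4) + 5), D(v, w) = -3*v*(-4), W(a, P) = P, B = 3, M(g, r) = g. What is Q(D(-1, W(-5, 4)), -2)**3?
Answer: -343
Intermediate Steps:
D(v, w) = 12*v
Q(I, p) = (3 + p)*(5 + I) (Q(I, p) = (3 + p)*(I + 5) = (3 + p)*(5 + I))
Q(D(-1, W(-5, 4)), -2)**3 = (15 + 3*(12*(-1)) + 5*(-2) + (12*(-1))*(-2))**3 = (15 + 3*(-12) - 10 - 12*(-2))**3 = (15 - 36 - 10 + 24)**3 = (-7)**3 = -343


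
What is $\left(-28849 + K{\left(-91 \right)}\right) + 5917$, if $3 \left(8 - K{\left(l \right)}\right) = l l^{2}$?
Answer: $\frac{684799}{3} \approx 2.2827 \cdot 10^{5}$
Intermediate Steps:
$K{\left(l \right)} = 8 - \frac{l^{3}}{3}$ ($K{\left(l \right)} = 8 - \frac{l l^{2}}{3} = 8 - \frac{l^{3}}{3}$)
$\left(-28849 + K{\left(-91 \right)}\right) + 5917 = \left(-28849 - \left(-8 + \frac{\left(-91\right)^{3}}{3}\right)\right) + 5917 = \left(-28849 + \left(8 - - \frac{753571}{3}\right)\right) + 5917 = \left(-28849 + \left(8 + \frac{753571}{3}\right)\right) + 5917 = \left(-28849 + \frac{753595}{3}\right) + 5917 = \frac{667048}{3} + 5917 = \frac{684799}{3}$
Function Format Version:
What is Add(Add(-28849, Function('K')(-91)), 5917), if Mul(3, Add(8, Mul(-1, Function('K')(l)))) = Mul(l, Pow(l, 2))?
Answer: Rational(684799, 3) ≈ 2.2827e+5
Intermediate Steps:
Function('K')(l) = Add(8, Mul(Rational(-1, 3), Pow(l, 3))) (Function('K')(l) = Add(8, Mul(Rational(-1, 3), Mul(l, Pow(l, 2)))) = Add(8, Mul(Rational(-1, 3), Pow(l, 3))))
Add(Add(-28849, Function('K')(-91)), 5917) = Add(Add(-28849, Add(8, Mul(Rational(-1, 3), Pow(-91, 3)))), 5917) = Add(Add(-28849, Add(8, Mul(Rational(-1, 3), -753571))), 5917) = Add(Add(-28849, Add(8, Rational(753571, 3))), 5917) = Add(Add(-28849, Rational(753595, 3)), 5917) = Add(Rational(667048, 3), 5917) = Rational(684799, 3)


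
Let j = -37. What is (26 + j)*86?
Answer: -946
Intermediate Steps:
(26 + j)*86 = (26 - 37)*86 = -11*86 = -946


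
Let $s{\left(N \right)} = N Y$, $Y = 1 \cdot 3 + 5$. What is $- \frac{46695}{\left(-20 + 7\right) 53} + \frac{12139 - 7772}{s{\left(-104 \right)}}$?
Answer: $\frac{2757029}{44096} \approx 62.523$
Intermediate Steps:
$Y = 8$ ($Y = 3 + 5 = 8$)
$s{\left(N \right)} = 8 N$ ($s{\left(N \right)} = N 8 = 8 N$)
$- \frac{46695}{\left(-20 + 7\right) 53} + \frac{12139 - 7772}{s{\left(-104 \right)}} = - \frac{46695}{\left(-20 + 7\right) 53} + \frac{12139 - 7772}{8 \left(-104\right)} = - \frac{46695}{\left(-13\right) 53} + \frac{12139 - 7772}{-832} = - \frac{46695}{-689} + 4367 \left(- \frac{1}{832}\right) = \left(-46695\right) \left(- \frac{1}{689}\right) - \frac{4367}{832} = \frac{46695}{689} - \frac{4367}{832} = \frac{2757029}{44096}$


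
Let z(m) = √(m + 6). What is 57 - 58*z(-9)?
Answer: 57 - 58*I*√3 ≈ 57.0 - 100.46*I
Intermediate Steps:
z(m) = √(6 + m)
57 - 58*z(-9) = 57 - 58*√(6 - 9) = 57 - 58*I*√3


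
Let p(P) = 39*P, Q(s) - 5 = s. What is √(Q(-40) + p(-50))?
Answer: I*√1985 ≈ 44.553*I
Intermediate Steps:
Q(s) = 5 + s
√(Q(-40) + p(-50)) = √((5 - 40) + 39*(-50)) = √(-35 - 1950) = √(-1985) = I*√1985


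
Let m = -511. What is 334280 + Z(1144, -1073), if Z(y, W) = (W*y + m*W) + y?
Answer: -343785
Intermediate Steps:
Z(y, W) = y - 511*W + W*y (Z(y, W) = (W*y - 511*W) + y = (-511*W + W*y) + y = y - 511*W + W*y)
334280 + Z(1144, -1073) = 334280 + (1144 - 511*(-1073) - 1073*1144) = 334280 + (1144 + 548303 - 1227512) = 334280 - 678065 = -343785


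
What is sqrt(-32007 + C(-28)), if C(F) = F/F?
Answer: I*sqrt(32006) ≈ 178.9*I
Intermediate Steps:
C(F) = 1
sqrt(-32007 + C(-28)) = sqrt(-32007 + 1) = sqrt(-32006) = I*sqrt(32006)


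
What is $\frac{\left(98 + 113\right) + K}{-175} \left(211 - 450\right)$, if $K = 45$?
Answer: $\frac{61184}{175} \approx 349.62$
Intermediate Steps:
$\frac{\left(98 + 113\right) + K}{-175} \left(211 - 450\right) = \frac{\left(98 + 113\right) + 45}{-175} \left(211 - 450\right) = \left(211 + 45\right) \left(- \frac{1}{175}\right) \left(-239\right) = 256 \left(- \frac{1}{175}\right) \left(-239\right) = \left(- \frac{256}{175}\right) \left(-239\right) = \frac{61184}{175}$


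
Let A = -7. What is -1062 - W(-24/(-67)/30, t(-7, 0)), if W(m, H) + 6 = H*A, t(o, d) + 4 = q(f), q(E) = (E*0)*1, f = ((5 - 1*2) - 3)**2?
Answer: -1084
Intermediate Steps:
f = 0 (f = ((5 - 2) - 3)**2 = (3 - 3)**2 = 0**2 = 0)
q(E) = 0 (q(E) = 0*1 = 0)
t(o, d) = -4 (t(o, d) = -4 + 0 = -4)
W(m, H) = -6 - 7*H (W(m, H) = -6 + H*(-7) = -6 - 7*H)
-1062 - W(-24/(-67)/30, t(-7, 0)) = -1062 - (-6 - 7*(-4)) = -1062 - (-6 + 28) = -1062 - 1*22 = -1062 - 22 = -1084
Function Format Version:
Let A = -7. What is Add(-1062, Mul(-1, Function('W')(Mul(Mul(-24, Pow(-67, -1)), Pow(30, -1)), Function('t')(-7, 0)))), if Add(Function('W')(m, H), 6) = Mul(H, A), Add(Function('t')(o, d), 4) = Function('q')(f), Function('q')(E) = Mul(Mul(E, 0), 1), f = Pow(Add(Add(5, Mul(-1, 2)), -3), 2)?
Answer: -1084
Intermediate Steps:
f = 0 (f = Pow(Add(Add(5, -2), -3), 2) = Pow(Add(3, -3), 2) = Pow(0, 2) = 0)
Function('q')(E) = 0 (Function('q')(E) = Mul(0, 1) = 0)
Function('t')(o, d) = -4 (Function('t')(o, d) = Add(-4, 0) = -4)
Function('W')(m, H) = Add(-6, Mul(-7, H)) (Function('W')(m, H) = Add(-6, Mul(H, -7)) = Add(-6, Mul(-7, H)))
Add(-1062, Mul(-1, Function('W')(Mul(Mul(-24, Pow(-67, -1)), Pow(30, -1)), Function('t')(-7, 0)))) = Add(-1062, Mul(-1, Add(-6, Mul(-7, -4)))) = Add(-1062, Mul(-1, Add(-6, 28))) = Add(-1062, Mul(-1, 22)) = Add(-1062, -22) = -1084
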